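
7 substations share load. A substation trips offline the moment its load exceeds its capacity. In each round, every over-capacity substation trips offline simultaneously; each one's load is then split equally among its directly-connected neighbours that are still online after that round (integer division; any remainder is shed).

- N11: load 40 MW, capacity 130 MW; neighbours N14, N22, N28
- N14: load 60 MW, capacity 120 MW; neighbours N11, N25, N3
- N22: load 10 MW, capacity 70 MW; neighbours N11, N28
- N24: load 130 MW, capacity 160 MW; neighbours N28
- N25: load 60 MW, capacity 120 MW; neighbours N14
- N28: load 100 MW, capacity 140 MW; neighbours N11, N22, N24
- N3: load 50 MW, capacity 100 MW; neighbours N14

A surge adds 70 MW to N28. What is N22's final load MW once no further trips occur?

66

Round 1 — N28 at 170 > 140. N28 trips offline.
  N28 sheds 170 MW to N11, N22, N24: 56 each (2 lost).
    N11: 40+56 = 96 ≤ 130
    N22: 10+56 = 66 ≤ 70
    N24: 130+56 = 186 > 160
Round 2 — N24 trips offline.
  N24 sheds 186 MW: no online neighbours, lost.
No further trips.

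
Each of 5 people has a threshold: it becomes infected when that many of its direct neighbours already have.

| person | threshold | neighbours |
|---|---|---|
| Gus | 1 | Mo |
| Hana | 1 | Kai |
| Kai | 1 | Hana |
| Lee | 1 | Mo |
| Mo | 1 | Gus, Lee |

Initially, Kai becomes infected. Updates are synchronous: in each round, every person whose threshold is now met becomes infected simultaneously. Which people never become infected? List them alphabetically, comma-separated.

Gus, Lee, Mo

Round 1 — Kai becomes infected (initial).
Round 2 — checking thresholds:
  Hana: 1 of 1 neighbours ≥ 1, becomes infected.
Round 3 — no new infections; cascade stops.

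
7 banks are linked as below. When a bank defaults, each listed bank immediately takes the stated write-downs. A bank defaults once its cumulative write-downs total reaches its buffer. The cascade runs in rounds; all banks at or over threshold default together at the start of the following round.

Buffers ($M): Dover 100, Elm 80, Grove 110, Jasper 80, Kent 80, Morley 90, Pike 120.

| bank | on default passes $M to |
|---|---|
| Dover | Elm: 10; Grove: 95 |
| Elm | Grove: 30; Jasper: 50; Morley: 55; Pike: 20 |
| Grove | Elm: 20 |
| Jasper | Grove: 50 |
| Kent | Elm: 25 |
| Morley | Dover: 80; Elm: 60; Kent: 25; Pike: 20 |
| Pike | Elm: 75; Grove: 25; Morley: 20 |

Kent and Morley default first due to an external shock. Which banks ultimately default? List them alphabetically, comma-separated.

Round 1 — Kent, Morley default (initial).
  Dover: +80 → 80 < 100
  Elm: +25+60 → 85 ≥ 80
  Pike: +20 → 20 < 120
Round 2 — Elm defaults.
  Grove: +30 → 30 < 110
  Jasper: +50 → 50 < 80
  Pike: +20 → 40 < 120
No further defaults.

Elm, Kent, Morley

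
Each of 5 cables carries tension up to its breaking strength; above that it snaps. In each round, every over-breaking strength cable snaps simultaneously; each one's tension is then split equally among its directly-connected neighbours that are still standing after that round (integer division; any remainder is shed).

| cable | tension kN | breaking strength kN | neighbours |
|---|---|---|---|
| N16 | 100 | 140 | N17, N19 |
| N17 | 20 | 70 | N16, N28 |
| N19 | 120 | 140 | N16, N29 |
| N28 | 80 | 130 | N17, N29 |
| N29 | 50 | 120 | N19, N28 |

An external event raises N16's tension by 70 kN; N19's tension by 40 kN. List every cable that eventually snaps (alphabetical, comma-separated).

N16, N17, N19, N28, N29

Round 1 — N16 at 170 > 140; N19 at 160 > 140. N16, N19 snap.
  N16 sheds 170 kN to N17: 170 each.
    N17: 20+170 = 190 > 70
  N19 sheds 160 kN to N29: 160 each.
    N29: 50+160 = 210 > 120
Round 2 — N17, N29 snap.
  N17 sheds 190 kN to N28: 190 each.
    N28: 80+190 = 270 > 130
  N29 sheds 210 kN to N28: 210 each.
    N28: 270+210 = 480 > 130
Round 3 — N28 snaps.
  N28 sheds 480 kN: no online neighbours, lost.
No further breaks.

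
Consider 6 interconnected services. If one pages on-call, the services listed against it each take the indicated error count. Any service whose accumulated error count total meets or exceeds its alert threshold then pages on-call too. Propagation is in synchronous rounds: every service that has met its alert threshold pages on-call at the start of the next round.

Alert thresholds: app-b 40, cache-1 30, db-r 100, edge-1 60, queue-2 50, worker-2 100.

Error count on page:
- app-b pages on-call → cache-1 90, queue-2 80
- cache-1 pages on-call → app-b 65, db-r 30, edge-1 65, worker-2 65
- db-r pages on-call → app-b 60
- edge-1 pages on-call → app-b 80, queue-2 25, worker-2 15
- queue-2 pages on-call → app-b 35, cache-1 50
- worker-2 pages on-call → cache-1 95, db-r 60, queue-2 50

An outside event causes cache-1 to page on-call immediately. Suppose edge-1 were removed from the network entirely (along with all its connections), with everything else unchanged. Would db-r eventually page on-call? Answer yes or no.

With edge-1 removed:
Round 1 — cache-1 pages on-call (initial).
  app-b: +65 → 65 ≥ 40
  db-r: +30 → 30 < 100
  worker-2: +65 → 65 < 100
Round 2 — app-b pages on-call.
  queue-2: +80 → 80 ≥ 50
Round 3 — queue-2 pages on-call.
No further pages.

no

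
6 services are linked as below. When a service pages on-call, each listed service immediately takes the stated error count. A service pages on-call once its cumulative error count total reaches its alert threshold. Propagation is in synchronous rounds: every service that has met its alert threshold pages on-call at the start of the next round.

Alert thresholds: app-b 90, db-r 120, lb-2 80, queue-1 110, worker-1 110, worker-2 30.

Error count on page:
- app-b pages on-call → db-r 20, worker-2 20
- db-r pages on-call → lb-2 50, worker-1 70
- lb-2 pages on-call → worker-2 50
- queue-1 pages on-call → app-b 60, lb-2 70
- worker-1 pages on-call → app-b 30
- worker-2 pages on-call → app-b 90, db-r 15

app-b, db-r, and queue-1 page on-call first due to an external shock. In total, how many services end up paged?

5

Round 1 — app-b, db-r, queue-1 page on-call (initial).
  lb-2: +50+70 → 120 ≥ 80
  worker-1: +70 → 70 < 110
  worker-2: +20 → 20 < 30
Round 2 — lb-2 pages on-call.
  worker-2: +50 → 70 ≥ 30
Round 3 — worker-2 pages on-call.
No further pages.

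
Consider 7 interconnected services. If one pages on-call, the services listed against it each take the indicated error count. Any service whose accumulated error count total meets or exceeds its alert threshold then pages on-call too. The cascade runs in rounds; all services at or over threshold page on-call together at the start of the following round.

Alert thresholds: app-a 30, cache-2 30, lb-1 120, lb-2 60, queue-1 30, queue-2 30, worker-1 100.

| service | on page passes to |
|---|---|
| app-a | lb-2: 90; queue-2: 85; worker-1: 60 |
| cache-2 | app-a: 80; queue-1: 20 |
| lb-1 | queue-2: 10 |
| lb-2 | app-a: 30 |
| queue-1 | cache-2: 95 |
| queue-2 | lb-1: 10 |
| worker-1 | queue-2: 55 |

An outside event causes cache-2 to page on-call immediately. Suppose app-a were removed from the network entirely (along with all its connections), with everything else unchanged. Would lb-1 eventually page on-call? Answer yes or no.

no

With app-a removed:
Round 1 — cache-2 pages on-call (initial).
  queue-1: +20 → 20 < 30
No further pages.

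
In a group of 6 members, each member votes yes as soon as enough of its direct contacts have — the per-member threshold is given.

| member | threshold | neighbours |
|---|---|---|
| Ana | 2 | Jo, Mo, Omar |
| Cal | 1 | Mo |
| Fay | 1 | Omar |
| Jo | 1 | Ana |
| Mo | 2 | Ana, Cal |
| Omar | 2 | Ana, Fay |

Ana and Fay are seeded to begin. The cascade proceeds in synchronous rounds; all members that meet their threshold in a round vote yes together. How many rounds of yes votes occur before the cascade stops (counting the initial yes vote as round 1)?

2

Round 1 — Ana, Fay vote yes (initial).
Round 2 — checking thresholds:
  Jo: 1 of 1 neighbours ≥ 1, votes yes.
  Mo: 1 of 2 neighbours < 2, below threshold.
  Omar: 2 of 2 neighbours ≥ 2, votes yes.
Round 3 — no new yes votes; cascade stops.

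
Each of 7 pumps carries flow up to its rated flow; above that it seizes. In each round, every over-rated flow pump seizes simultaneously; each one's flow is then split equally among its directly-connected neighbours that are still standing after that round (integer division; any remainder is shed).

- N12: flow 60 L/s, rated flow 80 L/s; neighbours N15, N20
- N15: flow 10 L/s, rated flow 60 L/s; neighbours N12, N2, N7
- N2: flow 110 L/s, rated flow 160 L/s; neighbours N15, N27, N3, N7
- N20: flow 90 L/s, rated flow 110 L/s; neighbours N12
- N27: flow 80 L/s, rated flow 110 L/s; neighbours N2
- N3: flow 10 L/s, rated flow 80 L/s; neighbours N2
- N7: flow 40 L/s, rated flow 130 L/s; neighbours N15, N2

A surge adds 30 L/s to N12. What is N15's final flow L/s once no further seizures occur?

55

Round 1 — N12 at 90 > 80. N12 seizes.
  N12 sheds 90 L/s to N15, N20: 45 each.
    N15: 10+45 = 55 ≤ 60
    N20: 90+45 = 135 > 110
Round 2 — N20 seizes.
  N20 sheds 135 L/s: no online neighbours, lost.
No further seizures.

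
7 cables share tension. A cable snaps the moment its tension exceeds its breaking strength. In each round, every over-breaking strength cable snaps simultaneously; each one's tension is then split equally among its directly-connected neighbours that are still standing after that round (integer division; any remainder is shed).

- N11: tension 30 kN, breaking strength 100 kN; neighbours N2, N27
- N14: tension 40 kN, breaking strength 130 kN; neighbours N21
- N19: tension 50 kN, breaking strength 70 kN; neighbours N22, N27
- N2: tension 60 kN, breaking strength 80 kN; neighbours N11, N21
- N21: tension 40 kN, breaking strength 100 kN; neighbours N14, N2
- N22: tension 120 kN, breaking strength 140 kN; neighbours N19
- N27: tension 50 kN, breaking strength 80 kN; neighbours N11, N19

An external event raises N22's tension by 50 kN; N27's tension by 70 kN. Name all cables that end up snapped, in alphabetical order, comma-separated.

N19, N22, N27

Round 1 — N22 at 170 > 140; N27 at 120 > 80. N22, N27 snap.
  N22 sheds 170 kN to N19: 170 each.
    N19: 50+170 = 220 > 70
  N27 sheds 120 kN to N11, N19: 60 each.
    N11: 30+60 = 90 ≤ 100
    N19: 220+60 = 280 > 70
Round 2 — N19 snaps.
  N19 sheds 280 kN: no online neighbours, lost.
No further breaks.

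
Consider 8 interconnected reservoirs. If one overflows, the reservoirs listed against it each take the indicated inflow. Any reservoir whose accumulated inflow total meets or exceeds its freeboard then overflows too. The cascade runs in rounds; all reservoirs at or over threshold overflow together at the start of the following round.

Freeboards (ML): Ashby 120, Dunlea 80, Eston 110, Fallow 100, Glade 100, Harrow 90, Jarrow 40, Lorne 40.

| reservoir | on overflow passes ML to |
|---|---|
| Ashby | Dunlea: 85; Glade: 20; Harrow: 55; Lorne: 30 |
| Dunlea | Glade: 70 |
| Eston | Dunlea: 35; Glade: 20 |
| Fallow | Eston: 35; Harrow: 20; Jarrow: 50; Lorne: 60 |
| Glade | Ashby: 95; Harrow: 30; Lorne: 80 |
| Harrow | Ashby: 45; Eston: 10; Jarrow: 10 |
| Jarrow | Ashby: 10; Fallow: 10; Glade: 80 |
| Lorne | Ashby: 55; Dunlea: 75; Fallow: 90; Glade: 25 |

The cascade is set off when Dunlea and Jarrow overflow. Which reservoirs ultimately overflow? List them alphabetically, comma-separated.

Ashby, Dunlea, Fallow, Glade, Harrow, Jarrow, Lorne

Round 1 — Dunlea, Jarrow overflow (initial).
  Ashby: +10 → 10 < 120
  Fallow: +10 → 10 < 100
  Glade: +70+80 → 150 ≥ 100
Round 2 — Glade overflows.
  Ashby: +95 → 105 < 120
  Harrow: +30 → 30 < 90
  Lorne: +80 → 80 ≥ 40
Round 3 — Lorne overflows.
  Ashby: +55 → 160 ≥ 120
  Fallow: +90 → 100 ≥ 100
Round 4 — Ashby, Fallow overflow.
  Eston: +35 → 35 < 110
  Harrow: +55+20 → 105 ≥ 90
Round 5 — Harrow overflows.
  Eston: +10 → 45 < 110
No further overflows.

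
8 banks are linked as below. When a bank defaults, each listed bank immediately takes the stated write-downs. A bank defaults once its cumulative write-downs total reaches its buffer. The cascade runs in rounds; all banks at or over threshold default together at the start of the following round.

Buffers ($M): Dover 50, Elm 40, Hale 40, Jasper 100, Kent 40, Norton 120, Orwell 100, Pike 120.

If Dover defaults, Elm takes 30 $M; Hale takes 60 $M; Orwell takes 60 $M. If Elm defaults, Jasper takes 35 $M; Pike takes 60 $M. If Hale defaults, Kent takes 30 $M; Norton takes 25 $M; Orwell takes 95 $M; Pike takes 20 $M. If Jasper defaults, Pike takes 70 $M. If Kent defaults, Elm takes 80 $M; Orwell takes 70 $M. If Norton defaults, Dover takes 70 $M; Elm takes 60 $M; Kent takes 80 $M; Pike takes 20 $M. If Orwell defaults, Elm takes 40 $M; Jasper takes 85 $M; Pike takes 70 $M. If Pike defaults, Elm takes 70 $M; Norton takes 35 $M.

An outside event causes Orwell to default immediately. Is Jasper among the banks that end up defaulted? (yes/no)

yes

Round 1 — Orwell defaults (initial).
  Elm: +40 → 40 ≥ 40
  Jasper: +85 → 85 < 100
  Pike: +70 → 70 < 120
Round 2 — Elm defaults.
  Jasper: +35 → 120 ≥ 100
  Pike: +60 → 130 ≥ 120
Round 3 — Jasper, Pike default.
  Norton: +35 → 35 < 120
No further defaults.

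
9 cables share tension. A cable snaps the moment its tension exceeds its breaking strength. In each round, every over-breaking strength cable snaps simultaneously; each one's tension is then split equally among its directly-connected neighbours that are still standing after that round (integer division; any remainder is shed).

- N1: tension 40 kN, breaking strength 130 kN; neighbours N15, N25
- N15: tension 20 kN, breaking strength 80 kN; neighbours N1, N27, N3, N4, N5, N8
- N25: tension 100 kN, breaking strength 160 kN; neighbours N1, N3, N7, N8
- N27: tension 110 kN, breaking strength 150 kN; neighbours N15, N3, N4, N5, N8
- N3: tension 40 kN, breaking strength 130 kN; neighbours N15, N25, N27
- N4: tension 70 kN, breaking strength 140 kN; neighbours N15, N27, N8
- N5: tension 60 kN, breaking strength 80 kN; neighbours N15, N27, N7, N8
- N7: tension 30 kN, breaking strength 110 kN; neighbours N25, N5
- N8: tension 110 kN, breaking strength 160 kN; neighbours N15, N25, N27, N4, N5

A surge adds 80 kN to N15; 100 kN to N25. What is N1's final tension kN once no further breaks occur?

106

Round 1 — N15 at 100 > 80; N25 at 200 > 160. N15, N25 snap.
  N15 sheds 100 kN to N1, N27, N3, N4, N5, N8: 16 each (4 lost).
    N1: 40+16 = 56 ≤ 130
    N27: 110+16 = 126 ≤ 150
    N3: 40+16 = 56 ≤ 130
    N4: 70+16 = 86 ≤ 140
    N5: 60+16 = 76 ≤ 80
    N8: 110+16 = 126 ≤ 160
  N25 sheds 200 kN to N1, N3, N7, N8: 50 each.
    N1: 56+50 = 106 ≤ 130
    N3: 56+50 = 106 ≤ 130
    N7: 30+50 = 80 ≤ 110
    N8: 126+50 = 176 > 160
Round 2 — N8 snaps.
  N8 sheds 176 kN to N27, N4, N5: 58 each (2 lost).
    N27: 126+58 = 184 > 150
    N4: 86+58 = 144 > 140
    N5: 76+58 = 134 > 80
Round 3 — N27, N4, N5 snap.
  N27 sheds 184 kN to N3: 184 each.
    N3: 106+184 = 290 > 130
  N4 sheds 144 kN: no online neighbours, lost.
  N5 sheds 134 kN to N7: 134 each.
    N7: 80+134 = 214 > 110
Round 4 — N3, N7 snap.
  N3 sheds 290 kN: no online neighbours, lost.
  N7 sheds 214 kN: no online neighbours, lost.
No further breaks.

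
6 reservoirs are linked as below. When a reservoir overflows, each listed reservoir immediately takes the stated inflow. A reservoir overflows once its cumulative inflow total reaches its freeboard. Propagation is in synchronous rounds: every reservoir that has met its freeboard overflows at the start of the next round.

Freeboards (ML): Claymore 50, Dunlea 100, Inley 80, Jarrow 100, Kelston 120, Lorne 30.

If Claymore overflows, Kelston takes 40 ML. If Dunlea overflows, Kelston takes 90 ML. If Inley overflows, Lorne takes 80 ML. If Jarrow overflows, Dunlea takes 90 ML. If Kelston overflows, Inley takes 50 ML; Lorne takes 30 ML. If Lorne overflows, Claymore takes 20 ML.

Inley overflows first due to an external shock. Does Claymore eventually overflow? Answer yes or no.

no

Round 1 — Inley overflows (initial).
  Lorne: +80 → 80 ≥ 30
Round 2 — Lorne overflows.
  Claymore: +20 → 20 < 50
No further overflows.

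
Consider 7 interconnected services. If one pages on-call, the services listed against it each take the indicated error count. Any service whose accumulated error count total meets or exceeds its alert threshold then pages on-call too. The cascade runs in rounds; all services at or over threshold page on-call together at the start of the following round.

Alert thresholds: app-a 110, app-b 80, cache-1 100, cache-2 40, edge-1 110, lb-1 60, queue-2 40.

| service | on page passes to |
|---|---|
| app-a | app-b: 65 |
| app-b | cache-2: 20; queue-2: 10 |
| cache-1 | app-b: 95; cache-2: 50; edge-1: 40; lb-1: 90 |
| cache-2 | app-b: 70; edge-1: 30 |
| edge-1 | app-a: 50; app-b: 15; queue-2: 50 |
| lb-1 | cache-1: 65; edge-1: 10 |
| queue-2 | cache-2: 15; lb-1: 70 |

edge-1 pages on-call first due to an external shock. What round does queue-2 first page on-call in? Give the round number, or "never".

2

Round 1 — edge-1 pages on-call (initial).
  app-a: +50 → 50 < 110
  app-b: +15 → 15 < 80
  queue-2: +50 → 50 ≥ 40
Round 2 — queue-2 pages on-call.
  cache-2: +15 → 15 < 40
  lb-1: +70 → 70 ≥ 60
Round 3 — lb-1 pages on-call.
  cache-1: +65 → 65 < 100
No further pages.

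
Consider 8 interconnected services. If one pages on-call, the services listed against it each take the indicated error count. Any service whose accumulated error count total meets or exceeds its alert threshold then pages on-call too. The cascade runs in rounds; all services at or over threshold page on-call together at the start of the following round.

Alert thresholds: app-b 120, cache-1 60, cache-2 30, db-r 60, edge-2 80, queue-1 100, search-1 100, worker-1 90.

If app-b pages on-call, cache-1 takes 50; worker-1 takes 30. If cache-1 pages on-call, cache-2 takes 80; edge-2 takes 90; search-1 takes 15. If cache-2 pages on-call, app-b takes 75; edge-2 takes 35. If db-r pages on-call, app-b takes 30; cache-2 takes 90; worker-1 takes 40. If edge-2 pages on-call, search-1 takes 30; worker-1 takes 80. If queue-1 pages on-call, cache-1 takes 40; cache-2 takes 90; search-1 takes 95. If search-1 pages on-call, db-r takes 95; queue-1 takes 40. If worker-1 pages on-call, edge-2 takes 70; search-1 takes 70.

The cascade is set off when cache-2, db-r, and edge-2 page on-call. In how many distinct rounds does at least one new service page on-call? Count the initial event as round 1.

Round 1 — cache-2, db-r, edge-2 page on-call (initial).
  app-b: +75+30 → 105 < 120
  search-1: +30 → 30 < 100
  worker-1: +40+80 → 120 ≥ 90
Round 2 — worker-1 pages on-call.
  search-1: +70 → 100 ≥ 100
Round 3 — search-1 pages on-call.
  queue-1: +40 → 40 < 100
No further pages.

3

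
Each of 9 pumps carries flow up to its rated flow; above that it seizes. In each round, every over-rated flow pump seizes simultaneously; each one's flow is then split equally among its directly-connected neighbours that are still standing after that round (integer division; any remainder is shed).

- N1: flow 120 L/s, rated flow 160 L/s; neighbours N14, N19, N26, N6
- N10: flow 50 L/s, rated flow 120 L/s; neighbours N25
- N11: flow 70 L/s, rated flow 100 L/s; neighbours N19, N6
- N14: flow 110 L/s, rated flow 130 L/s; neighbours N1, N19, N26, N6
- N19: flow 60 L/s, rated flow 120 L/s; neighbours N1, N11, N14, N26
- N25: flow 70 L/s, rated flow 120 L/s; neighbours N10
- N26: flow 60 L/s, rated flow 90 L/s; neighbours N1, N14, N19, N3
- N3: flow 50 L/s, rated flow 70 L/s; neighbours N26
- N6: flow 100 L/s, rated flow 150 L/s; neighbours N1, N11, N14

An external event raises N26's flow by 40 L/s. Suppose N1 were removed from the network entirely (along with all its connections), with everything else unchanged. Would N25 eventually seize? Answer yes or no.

With N1 removed:
Round 1 — N26 at 100 > 90. N26 seizes.
  N26 sheds 100 L/s to N14, N19, N3: 33 each (1 lost).
    N14: 110+33 = 143 > 130
    N19: 60+33 = 93 ≤ 120
    N3: 50+33 = 83 > 70
Round 2 — N14, N3 seize.
  N14 sheds 143 L/s to N19, N6: 71 each (1 lost).
    N19: 93+71 = 164 > 120
    N6: 100+71 = 171 > 150
  N3 sheds 83 L/s: no online neighbours, lost.
Round 3 — N19, N6 seize.
  N19 sheds 164 L/s to N11: 164 each.
    N11: 70+164 = 234 > 100
  N6 sheds 171 L/s to N11: 171 each.
    N11: 234+171 = 405 > 100
Round 4 — N11 seizes.
  N11 sheds 405 L/s: no online neighbours, lost.
No further seizures.

no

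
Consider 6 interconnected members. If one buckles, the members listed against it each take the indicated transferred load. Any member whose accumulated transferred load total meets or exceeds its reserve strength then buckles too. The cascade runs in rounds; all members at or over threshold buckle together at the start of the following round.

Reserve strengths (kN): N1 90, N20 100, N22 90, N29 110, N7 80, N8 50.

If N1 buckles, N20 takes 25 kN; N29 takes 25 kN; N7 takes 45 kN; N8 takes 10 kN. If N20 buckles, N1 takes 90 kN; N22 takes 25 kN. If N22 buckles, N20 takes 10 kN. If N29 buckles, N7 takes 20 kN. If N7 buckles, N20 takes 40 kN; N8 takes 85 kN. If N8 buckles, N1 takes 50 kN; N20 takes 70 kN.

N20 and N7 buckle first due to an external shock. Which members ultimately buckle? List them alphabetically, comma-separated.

Round 1 — N20, N7 buckle (initial).
  N1: +90 → 90 ≥ 90
  N22: +25 → 25 < 90
  N8: +85 → 85 ≥ 50
Round 2 — N1, N8 buckle.
  N29: +25 → 25 < 110
No further bucklings.

N1, N20, N7, N8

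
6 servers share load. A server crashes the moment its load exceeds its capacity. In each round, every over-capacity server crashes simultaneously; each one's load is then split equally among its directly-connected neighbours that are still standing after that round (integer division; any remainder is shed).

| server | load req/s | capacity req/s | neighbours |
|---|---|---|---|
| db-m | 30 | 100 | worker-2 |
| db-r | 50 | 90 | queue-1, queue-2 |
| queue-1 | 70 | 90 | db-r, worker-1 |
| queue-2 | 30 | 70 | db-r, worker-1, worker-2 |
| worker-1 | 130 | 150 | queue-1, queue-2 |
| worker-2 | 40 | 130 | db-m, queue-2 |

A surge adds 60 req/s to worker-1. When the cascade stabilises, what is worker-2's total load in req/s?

102

Round 1 — worker-1 at 190 > 150. worker-1 crashes.
  worker-1 sheds 190 req/s to queue-1, queue-2: 95 each.
    queue-1: 70+95 = 165 > 90
    queue-2: 30+95 = 125 > 70
Round 2 — queue-1, queue-2 crash.
  queue-1 sheds 165 req/s to db-r: 165 each.
    db-r: 50+165 = 215 > 90
  queue-2 sheds 125 req/s to db-r, worker-2: 62 each (1 lost).
    db-r: 215+62 = 277 > 90
    worker-2: 40+62 = 102 ≤ 130
Round 3 — db-r crashes.
  db-r sheds 277 req/s: no online neighbours, lost.
No further crashes.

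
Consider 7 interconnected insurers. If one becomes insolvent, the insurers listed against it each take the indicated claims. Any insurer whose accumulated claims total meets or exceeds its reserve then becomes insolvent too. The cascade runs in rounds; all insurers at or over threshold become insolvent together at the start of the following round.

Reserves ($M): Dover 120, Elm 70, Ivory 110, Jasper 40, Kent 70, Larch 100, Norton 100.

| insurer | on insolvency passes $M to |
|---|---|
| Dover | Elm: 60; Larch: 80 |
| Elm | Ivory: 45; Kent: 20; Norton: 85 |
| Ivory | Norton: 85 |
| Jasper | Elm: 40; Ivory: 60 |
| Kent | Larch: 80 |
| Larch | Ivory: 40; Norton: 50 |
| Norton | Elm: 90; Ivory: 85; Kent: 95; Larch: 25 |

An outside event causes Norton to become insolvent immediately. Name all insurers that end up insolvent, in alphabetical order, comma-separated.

Elm, Ivory, Kent, Larch, Norton

Round 1 — Norton becomes insolvent (initial).
  Elm: +90 → 90 ≥ 70
  Ivory: +85 → 85 < 110
  Kent: +95 → 95 ≥ 70
  Larch: +25 → 25 < 100
Round 2 — Elm, Kent become insolvent.
  Ivory: +45 → 130 ≥ 110
  Larch: +80 → 105 ≥ 100
Round 3 — Ivory, Larch become insolvent.
No further insolvencies.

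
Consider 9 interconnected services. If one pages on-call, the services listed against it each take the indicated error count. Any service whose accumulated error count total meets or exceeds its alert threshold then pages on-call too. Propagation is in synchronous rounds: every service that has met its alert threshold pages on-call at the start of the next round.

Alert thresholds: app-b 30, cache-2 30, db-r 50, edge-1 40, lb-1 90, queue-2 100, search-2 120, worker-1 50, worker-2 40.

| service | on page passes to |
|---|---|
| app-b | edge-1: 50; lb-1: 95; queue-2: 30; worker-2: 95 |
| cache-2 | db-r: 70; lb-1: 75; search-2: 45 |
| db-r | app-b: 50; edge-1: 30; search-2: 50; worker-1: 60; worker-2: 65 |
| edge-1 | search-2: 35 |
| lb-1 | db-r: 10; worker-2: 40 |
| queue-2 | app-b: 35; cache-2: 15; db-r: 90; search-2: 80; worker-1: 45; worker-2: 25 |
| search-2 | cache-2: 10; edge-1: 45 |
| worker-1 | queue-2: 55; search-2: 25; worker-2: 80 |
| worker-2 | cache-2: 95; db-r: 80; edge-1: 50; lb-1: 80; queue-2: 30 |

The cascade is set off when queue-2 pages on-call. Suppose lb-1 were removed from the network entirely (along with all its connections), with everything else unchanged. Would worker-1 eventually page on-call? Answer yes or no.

yes

With lb-1 removed:
Round 1 — queue-2 pages on-call (initial).
  app-b: +35 → 35 ≥ 30
  cache-2: +15 → 15 < 30
  db-r: +90 → 90 ≥ 50
  search-2: +80 → 80 < 120
  worker-1: +45 → 45 < 50
  worker-2: +25 → 25 < 40
Round 2 — app-b, db-r page on-call.
  edge-1: +50+30 → 80 ≥ 40
  search-2: +50 → 130 ≥ 120
  worker-1: +60 → 105 ≥ 50
  worker-2: +95+65 → 185 ≥ 40
Round 3 — edge-1, search-2, worker-1, worker-2 page on-call.
  cache-2: +10+95 → 120 ≥ 30
Round 4 — cache-2 pages on-call.
No further pages.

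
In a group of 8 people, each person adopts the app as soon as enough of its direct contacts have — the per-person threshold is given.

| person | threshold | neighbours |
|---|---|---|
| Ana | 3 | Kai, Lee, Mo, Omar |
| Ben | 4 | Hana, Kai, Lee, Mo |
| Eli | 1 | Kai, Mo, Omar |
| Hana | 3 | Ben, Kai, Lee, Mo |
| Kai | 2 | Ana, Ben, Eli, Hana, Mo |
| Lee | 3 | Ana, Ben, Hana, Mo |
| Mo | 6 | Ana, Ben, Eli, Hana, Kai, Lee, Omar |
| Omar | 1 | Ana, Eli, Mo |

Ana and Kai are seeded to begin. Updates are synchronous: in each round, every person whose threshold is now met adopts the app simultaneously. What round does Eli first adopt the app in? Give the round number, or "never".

Round 1 — Ana, Kai adopt the app (initial).
Round 2 — checking thresholds:
  Ben: 1 of 4 neighbours < 4, not yet.
  Eli: 1 of 3 neighbours ≥ 1, adopts the app.
  Hana: 1 of 4 neighbours < 3, not yet.
  Lee: 1 of 4 neighbours < 3, not yet.
  Mo: 2 of 7 neighbours < 6, not yet.
  Omar: 1 of 3 neighbours ≥ 1, adopts the app.
Round 3 — no new adoptions; cascade stops.

2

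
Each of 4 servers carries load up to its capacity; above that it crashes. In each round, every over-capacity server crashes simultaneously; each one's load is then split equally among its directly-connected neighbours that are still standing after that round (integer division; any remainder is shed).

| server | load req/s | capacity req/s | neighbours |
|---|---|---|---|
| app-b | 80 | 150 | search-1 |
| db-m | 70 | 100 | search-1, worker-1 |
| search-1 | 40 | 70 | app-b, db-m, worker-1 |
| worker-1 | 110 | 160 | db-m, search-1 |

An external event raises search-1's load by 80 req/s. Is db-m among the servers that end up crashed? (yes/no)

Round 1 — search-1 at 120 > 70. search-1 crashes.
  search-1 sheds 120 req/s to app-b, db-m, worker-1: 40 each.
    app-b: 80+40 = 120 ≤ 150
    db-m: 70+40 = 110 > 100
    worker-1: 110+40 = 150 ≤ 160
Round 2 — db-m crashes.
  db-m sheds 110 req/s to worker-1: 110 each.
    worker-1: 150+110 = 260 > 160
Round 3 — worker-1 crashes.
  worker-1 sheds 260 req/s: no online neighbours, lost.
No further crashes.

yes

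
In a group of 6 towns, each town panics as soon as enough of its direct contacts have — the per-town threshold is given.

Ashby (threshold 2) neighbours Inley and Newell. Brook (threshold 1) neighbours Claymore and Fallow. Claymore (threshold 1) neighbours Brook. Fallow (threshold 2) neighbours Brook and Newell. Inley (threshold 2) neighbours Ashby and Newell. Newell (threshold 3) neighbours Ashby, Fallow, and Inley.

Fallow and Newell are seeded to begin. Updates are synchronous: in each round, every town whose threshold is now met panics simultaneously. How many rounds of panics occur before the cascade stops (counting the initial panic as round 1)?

Round 1 — Fallow, Newell panic (initial).
Round 2 — checking thresholds:
  Ashby: 1 of 2 neighbours < 2, not yet.
  Brook: 1 of 2 neighbours ≥ 1, panics.
  Inley: 1 of 2 neighbours < 2, not yet.
Round 3 — checking thresholds:
  Ashby: 1 of 2 neighbours < 2, not yet.
  Claymore: 1 of 1 neighbours ≥ 1, panics.
  Inley: 1 of 2 neighbours < 2, not yet.
Round 4 — no new panics; cascade stops.

3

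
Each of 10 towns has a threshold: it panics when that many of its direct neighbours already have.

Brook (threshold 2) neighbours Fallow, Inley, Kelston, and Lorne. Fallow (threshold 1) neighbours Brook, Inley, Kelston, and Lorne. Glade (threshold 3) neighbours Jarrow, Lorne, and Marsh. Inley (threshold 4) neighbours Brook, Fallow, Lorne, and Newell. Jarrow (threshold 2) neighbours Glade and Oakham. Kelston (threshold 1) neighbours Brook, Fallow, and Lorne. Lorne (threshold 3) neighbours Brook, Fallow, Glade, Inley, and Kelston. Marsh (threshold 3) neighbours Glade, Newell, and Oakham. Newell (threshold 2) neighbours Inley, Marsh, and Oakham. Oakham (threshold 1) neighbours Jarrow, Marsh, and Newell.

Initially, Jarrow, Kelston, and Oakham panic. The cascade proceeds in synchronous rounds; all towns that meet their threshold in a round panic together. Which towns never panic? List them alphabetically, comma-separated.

Glade, Inley, Marsh, Newell

Round 1 — Jarrow, Kelston, Oakham panic (initial).
Round 2 — checking thresholds:
  Brook: 1 of 4 neighbours < 2, below threshold.
  Fallow: 1 of 4 neighbours ≥ 1, panics.
  Glade: 1 of 3 neighbours < 3, below threshold.
  Lorne: 1 of 5 neighbours < 3, below threshold.
  Marsh: 1 of 3 neighbours < 3, below threshold.
  Newell: 1 of 3 neighbours < 2, below threshold.
Round 3 — checking thresholds:
  Brook: 2 of 4 neighbours ≥ 2, panics.
  Glade: 1 of 3 neighbours < 3, below threshold.
  Inley: 1 of 4 neighbours < 4, below threshold.
  Lorne: 2 of 5 neighbours < 3, below threshold.
  Marsh: 1 of 3 neighbours < 3, below threshold.
  Newell: 1 of 3 neighbours < 2, below threshold.
Round 4 — checking thresholds:
  Glade: 1 of 3 neighbours < 3, below threshold.
  Inley: 2 of 4 neighbours < 4, below threshold.
  Lorne: 3 of 5 neighbours ≥ 3, panics.
  Marsh: 1 of 3 neighbours < 3, below threshold.
  Newell: 1 of 3 neighbours < 2, below threshold.
Round 5 — no new panics; cascade stops.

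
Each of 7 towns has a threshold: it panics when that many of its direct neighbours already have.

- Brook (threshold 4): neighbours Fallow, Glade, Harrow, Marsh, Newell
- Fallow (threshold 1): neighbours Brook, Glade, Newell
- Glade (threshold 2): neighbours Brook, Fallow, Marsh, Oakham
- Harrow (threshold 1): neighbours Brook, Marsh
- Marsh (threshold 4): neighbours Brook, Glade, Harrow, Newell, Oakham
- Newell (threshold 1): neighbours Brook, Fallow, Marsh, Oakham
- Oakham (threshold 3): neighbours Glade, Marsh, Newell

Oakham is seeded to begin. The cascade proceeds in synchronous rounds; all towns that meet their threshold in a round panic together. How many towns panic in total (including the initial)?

4

Round 1 — Oakham panics (initial).
Round 2 — checking thresholds:
  Glade: 1 of 4 neighbours < 2, holds.
  Marsh: 1 of 5 neighbours < 4, holds.
  Newell: 1 of 4 neighbours ≥ 1, panics.
Round 3 — checking thresholds:
  Brook: 1 of 5 neighbours < 4, holds.
  Fallow: 1 of 3 neighbours ≥ 1, panics.
  Glade: 1 of 4 neighbours < 2, holds.
  Marsh: 2 of 5 neighbours < 4, holds.
Round 4 — checking thresholds:
  Brook: 2 of 5 neighbours < 4, holds.
  Glade: 2 of 4 neighbours ≥ 2, panics.
  Marsh: 2 of 5 neighbours < 4, holds.
Round 5 — no new panics; cascade stops.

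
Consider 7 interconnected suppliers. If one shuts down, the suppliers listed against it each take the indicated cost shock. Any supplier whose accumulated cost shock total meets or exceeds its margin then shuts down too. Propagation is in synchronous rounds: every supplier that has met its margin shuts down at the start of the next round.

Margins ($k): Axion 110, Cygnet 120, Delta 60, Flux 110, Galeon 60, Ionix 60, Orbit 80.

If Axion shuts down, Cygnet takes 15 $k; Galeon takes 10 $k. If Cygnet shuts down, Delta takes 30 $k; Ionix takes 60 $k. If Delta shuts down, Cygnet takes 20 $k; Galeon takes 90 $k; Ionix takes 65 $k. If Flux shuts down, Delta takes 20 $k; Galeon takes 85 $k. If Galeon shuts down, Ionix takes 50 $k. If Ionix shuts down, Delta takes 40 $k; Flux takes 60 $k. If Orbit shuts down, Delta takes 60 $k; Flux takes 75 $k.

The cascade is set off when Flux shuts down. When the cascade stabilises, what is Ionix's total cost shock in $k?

50

Round 1 — Flux shuts down (initial).
  Delta: +20 → 20 < 60
  Galeon: +85 → 85 ≥ 60
Round 2 — Galeon shuts down.
  Ionix: +50 → 50 < 60
No further shutdowns.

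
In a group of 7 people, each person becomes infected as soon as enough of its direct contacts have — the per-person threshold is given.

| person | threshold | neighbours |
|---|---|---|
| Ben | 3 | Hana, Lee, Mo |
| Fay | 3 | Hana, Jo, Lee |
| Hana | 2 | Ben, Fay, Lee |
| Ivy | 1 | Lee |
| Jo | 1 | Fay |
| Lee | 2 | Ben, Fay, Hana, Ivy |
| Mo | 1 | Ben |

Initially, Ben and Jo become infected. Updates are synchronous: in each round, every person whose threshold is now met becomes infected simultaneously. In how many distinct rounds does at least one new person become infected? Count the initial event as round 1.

Round 1 — Ben, Jo become infected (initial).
Round 2 — checking thresholds:
  Fay: 1 of 3 neighbours < 3, below threshold.
  Hana: 1 of 3 neighbours < 2, below threshold.
  Lee: 1 of 4 neighbours < 2, below threshold.
  Mo: 1 of 1 neighbours ≥ 1, becomes infected.
Round 3 — no new infections; cascade stops.

2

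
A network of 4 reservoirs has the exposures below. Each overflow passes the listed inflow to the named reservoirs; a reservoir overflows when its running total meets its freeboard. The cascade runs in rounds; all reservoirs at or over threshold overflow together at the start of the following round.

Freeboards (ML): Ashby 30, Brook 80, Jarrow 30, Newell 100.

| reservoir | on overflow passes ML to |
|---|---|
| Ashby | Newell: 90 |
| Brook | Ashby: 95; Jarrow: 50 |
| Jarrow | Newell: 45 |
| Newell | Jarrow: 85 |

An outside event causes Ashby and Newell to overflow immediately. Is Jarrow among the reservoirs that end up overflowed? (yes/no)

yes

Round 1 — Ashby, Newell overflow (initial).
  Jarrow: +85 → 85 ≥ 30
Round 2 — Jarrow overflows.
No further overflows.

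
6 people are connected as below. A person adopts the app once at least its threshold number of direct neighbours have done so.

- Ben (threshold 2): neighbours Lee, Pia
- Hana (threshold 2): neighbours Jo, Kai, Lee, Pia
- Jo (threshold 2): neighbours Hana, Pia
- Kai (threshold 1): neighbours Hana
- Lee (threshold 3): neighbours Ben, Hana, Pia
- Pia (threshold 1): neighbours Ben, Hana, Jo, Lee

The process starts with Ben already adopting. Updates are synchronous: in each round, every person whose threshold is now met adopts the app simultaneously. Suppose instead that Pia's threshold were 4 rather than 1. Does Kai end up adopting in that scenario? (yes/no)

no

With Pia's threshold at 4:
Round 1 — Ben adopts the app (initial).
Round 2 — no new adoptions; cascade stops.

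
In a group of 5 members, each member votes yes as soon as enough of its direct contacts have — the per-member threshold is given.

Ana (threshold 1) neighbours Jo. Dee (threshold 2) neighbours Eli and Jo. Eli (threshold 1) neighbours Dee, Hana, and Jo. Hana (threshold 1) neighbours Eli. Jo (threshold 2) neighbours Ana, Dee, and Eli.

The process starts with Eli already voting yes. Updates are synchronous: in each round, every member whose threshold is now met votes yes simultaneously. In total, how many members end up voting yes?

Round 1 — Eli votes yes (initial).
Round 2 — checking thresholds:
  Dee: 1 of 2 neighbours < 2, holds.
  Hana: 1 of 1 neighbours ≥ 1, votes yes.
  Jo: 1 of 3 neighbours < 2, holds.
Round 3 — no new yes votes; cascade stops.

2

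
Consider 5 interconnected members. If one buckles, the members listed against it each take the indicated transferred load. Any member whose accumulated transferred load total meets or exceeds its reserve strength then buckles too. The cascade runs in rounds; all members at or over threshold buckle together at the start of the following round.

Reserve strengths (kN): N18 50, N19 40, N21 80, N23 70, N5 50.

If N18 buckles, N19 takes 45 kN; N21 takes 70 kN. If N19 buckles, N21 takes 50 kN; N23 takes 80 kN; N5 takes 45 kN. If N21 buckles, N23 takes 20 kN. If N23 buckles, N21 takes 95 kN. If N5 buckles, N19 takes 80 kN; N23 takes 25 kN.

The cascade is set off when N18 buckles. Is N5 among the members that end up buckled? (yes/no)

no

Round 1 — N18 buckles (initial).
  N19: +45 → 45 ≥ 40
  N21: +70 → 70 < 80
Round 2 — N19 buckles.
  N21: +50 → 120 ≥ 80
  N23: +80 → 80 ≥ 70
  N5: +45 → 45 < 50
Round 3 — N21, N23 buckle.
No further bucklings.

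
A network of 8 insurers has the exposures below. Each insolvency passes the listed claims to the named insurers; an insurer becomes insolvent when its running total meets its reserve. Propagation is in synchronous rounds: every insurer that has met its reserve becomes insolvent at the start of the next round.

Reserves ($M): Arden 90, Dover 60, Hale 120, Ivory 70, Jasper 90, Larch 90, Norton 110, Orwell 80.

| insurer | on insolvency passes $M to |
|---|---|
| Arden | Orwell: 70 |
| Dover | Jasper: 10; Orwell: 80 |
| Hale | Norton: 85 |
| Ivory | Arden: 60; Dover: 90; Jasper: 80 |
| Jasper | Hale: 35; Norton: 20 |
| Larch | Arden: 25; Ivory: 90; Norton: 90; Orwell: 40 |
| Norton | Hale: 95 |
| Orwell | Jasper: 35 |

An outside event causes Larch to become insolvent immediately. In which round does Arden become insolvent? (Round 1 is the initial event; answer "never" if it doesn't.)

Round 1 — Larch becomes insolvent (initial).
  Arden: +25 → 25 < 90
  Ivory: +90 → 90 ≥ 70
  Norton: +90 → 90 < 110
  Orwell: +40 → 40 < 80
Round 2 — Ivory becomes insolvent.
  Arden: +60 → 85 < 90
  Dover: +90 → 90 ≥ 60
  Jasper: +80 → 80 < 90
Round 3 — Dover becomes insolvent.
  Jasper: +10 → 90 ≥ 90
  Orwell: +80 → 120 ≥ 80
Round 4 — Jasper, Orwell become insolvent.
  Hale: +35 → 35 < 120
  Norton: +20 → 110 ≥ 110
Round 5 — Norton becomes insolvent.
  Hale: +95 → 130 ≥ 120
Round 6 — Hale becomes insolvent.
No further insolvencies.

never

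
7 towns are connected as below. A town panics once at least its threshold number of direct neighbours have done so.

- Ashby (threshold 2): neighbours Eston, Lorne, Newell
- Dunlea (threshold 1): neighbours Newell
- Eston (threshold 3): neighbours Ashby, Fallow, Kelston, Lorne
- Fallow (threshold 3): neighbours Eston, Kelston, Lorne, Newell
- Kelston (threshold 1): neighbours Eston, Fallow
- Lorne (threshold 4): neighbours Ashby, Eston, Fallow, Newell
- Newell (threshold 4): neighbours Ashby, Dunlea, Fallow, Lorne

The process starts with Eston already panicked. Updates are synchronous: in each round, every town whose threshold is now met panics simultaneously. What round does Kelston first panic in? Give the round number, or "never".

Round 1 — Eston panics (initial).
Round 2 — checking thresholds:
  Ashby: 1 of 3 neighbours < 2, not yet.
  Fallow: 1 of 4 neighbours < 3, not yet.
  Kelston: 1 of 2 neighbours ≥ 1, panics.
  Lorne: 1 of 4 neighbours < 4, not yet.
Round 3 — no new panics; cascade stops.

2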